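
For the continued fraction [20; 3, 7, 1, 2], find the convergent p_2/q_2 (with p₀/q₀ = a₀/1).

447/22

Using pₖ = aₖpₖ₋₁ + pₖ₋₂, qₖ = aₖqₖ₋₁ + qₖ₋₂ (with p₋₁=1, p₋₂=0, q₋₁=0, q₋₂=1):
  k=0: a=20, p=20, q=1
  k=1: a=3, p=61, q=3
  k=2: a=7, p=447, q=22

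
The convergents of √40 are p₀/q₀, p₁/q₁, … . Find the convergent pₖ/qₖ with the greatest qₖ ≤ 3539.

8886/1405

√40 = [6; 3, 12, …] (period length 2).
Convergents:
  p_0/q_0 = 6/1
  p_1/q_1 = 19/3
  p_2/q_2 = 234/37
  p_3/q_3 = 721/114
  p_4/q_4 = 8886/1405
  p_5/q_5 = 27379/4329
q_4 = 1405 ≤ 3539 < 4329 = q_5, so the answer is 8886/1405.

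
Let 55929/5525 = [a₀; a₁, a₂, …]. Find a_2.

7

55929 = 10·5525 + 679   →  a_0 = 10
5525 = 8·679 + 93   →  a_1 = 8
679 = 7·93 + 28   →  a_2 = 7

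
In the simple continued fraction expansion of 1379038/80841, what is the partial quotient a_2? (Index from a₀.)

1379038 = 17·80841 + 4741   →  a_0 = 17
80841 = 17·4741 + 244   →  a_1 = 17
4741 = 19·244 + 105   →  a_2 = 19

19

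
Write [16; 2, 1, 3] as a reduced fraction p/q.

Using pₖ = aₖpₖ₋₁ + pₖ₋₂ and qₖ = aₖqₖ₋₁ + qₖ₋₂:
  k=0: a=16, p=16, q=1
  k=1: a=2, p=33, q=2
  k=2: a=1, p=49, q=3
  k=3: a=3, p=180, q=11

180/11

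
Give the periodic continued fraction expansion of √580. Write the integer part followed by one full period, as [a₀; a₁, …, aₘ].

[24; 12, 48]

a₀ = ⌊√580⌋ = 24.
With m₀=0, d₀=1 and mₖ₊₁ = dₖaₖ − mₖ, dₖ₊₁ = (n − mₖ₊₁²)/dₖ, aₖ₊₁ = ⌊(a₀+mₖ₊₁)/dₖ₊₁⌋:
  k=1: m=24, d=4, a=12
  k=2: m=24, d=1, a=48
d=1 and a=2a₀=48 at k=2, so the next step gives (m, d) = (24, 4) again — its k=1 value — and the period has length 2.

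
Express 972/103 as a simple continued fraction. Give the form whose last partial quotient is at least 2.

972 = 9·103 + 45
103 = 2·45 + 13
45 = 3·13 + 6
13 = 2·6 + 1
6 = 6·1 + 0  (stop)
So 972/103 = [9; 2, 3, 2, 6].

[9; 2, 3, 2, 6]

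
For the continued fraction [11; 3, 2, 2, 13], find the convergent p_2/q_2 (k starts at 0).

79/7

Using pₖ = aₖpₖ₋₁ + pₖ₋₂, qₖ = aₖqₖ₋₁ + qₖ₋₂ (with p₋₁=1, p₋₂=0, q₋₁=0, q₋₂=1):
  k=0: a=11, p=11, q=1
  k=1: a=3, p=34, q=3
  k=2: a=2, p=79, q=7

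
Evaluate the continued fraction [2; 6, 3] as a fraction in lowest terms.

Fold from the inside: start with 3/1.
  6 + 1/3 = 19/3
  2 + 3/19 = 41/19

41/19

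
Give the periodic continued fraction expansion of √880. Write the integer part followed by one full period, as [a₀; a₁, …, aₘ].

[29; 1, 1, 1, 58]

a₀ = ⌊√880⌋ = 29.
With m₀=0, d₀=1 and mₖ₊₁ = dₖaₖ − mₖ, dₖ₊₁ = (n − mₖ₊₁²)/dₖ, aₖ₊₁ = ⌊(a₀+mₖ₊₁)/dₖ₊₁⌋:
  k=1: m=29, d=39, a=1
  k=2: m=10, d=20, a=1
  k=3: m=10, d=39, a=1
  k=4: m=29, d=1, a=58
d=1 and a=2a₀=58 at k=4, so the next step gives (m, d) = (29, 39) again — its k=1 value — and the period has length 4.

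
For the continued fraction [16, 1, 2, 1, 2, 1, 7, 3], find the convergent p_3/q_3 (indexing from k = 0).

Using pₖ = aₖpₖ₋₁ + pₖ₋₂, qₖ = aₖqₖ₋₁ + qₖ₋₂ (with p₋₁=1, p₋₂=0, q₋₁=0, q₋₂=1):
  k=0: a=16, p=16, q=1
  k=1: a=1, p=17, q=1
  k=2: a=2, p=50, q=3
  k=3: a=1, p=67, q=4

67/4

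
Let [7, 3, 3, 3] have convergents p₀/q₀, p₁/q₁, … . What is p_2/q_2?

73/10

Using pₖ = aₖpₖ₋₁ + pₖ₋₂, qₖ = aₖqₖ₋₁ + qₖ₋₂ (with p₋₁=1, p₋₂=0, q₋₁=0, q₋₂=1):
  k=0: a=7, p=7, q=1
  k=1: a=3, p=22, q=3
  k=2: a=3, p=73, q=10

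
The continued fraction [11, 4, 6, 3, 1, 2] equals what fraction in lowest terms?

Using pₖ = aₖpₖ₋₁ + pₖ₋₂ and qₖ = aₖqₖ₋₁ + qₖ₋₂:
  k=0: a=11, p=11, q=1
  k=1: a=4, p=45, q=4
  k=2: a=6, p=281, q=25
  k=3: a=3, p=888, q=79
  k=4: a=1, p=1169, q=104
  k=5: a=2, p=3226, q=287

3226/287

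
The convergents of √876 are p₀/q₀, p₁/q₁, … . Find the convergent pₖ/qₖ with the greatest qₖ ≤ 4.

59/2

√876 = [29; 1, 1, 2, 14, 2, 1, 1, 58, …] (period length 8).
Convergents:
  p_0/q_0 = 29/1
  p_1/q_1 = 30/1
  p_2/q_2 = 59/2
  p_3/q_3 = 148/5
q_2 = 2 ≤ 4 < 5 = q_3, so the answer is 59/2.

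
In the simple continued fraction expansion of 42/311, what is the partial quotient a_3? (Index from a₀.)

42 = 0·311 + 42   →  a_0 = 0
311 = 7·42 + 17   →  a_1 = 7
42 = 2·17 + 8   →  a_2 = 2
17 = 2·8 + 1   →  a_3 = 2

2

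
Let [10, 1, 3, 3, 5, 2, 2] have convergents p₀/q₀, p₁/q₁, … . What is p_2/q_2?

43/4

Using pₖ = aₖpₖ₋₁ + pₖ₋₂, qₖ = aₖqₖ₋₁ + qₖ₋₂ (with p₋₁=1, p₋₂=0, q₋₁=0, q₋₂=1):
  k=0: a=10, p=10, q=1
  k=1: a=1, p=11, q=1
  k=2: a=3, p=43, q=4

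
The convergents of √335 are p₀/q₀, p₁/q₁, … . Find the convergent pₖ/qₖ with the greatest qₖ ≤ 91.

√335 = [18; 3, 3, 3, 36, …] (period length 4).
Convergents:
  p_0/q_0 = 18/1
  p_1/q_1 = 55/3
  p_2/q_2 = 183/10
  p_3/q_3 = 604/33
  p_4/q_4 = 21927/1198
q_3 = 33 ≤ 91 < 1198 = q_4, so the answer is 604/33.

604/33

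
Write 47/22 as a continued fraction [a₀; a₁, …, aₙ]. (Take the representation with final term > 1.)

[2; 7, 3]

47 = 2×22 + 3
22 = 7×3 + 1
3 = 3×1 + 0  (stop)
So 47/22 = [2; 7, 3].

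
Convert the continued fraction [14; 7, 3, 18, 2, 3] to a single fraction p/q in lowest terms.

40812/2887

Using pₖ = aₖpₖ₋₁ + pₖ₋₂ and qₖ = aₖqₖ₋₁ + qₖ₋₂:
  k=0: a=14, p=14, q=1
  k=1: a=7, p=99, q=7
  k=2: a=3, p=311, q=22
  k=3: a=18, p=5697, q=403
  k=4: a=2, p=11705, q=828
  k=5: a=3, p=40812, q=2887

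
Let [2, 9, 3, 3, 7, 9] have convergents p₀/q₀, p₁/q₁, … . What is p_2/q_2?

59/28

Using pₖ = aₖpₖ₋₁ + pₖ₋₂, qₖ = aₖqₖ₋₁ + qₖ₋₂ (with p₋₁=1, p₋₂=0, q₋₁=0, q₋₂=1):
  k=0: a=2, p=2, q=1
  k=1: a=9, p=19, q=9
  k=2: a=3, p=59, q=28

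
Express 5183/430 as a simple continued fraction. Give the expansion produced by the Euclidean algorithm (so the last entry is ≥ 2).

[12; 18, 1, 2, 3, 2]

5183 = 12*430 + 23
430 = 18*23 + 16
23 = 1*16 + 7
16 = 2*7 + 2
7 = 3*2 + 1
2 = 2*1 + 0  (stop)
So 5183/430 = [12; 18, 1, 2, 3, 2].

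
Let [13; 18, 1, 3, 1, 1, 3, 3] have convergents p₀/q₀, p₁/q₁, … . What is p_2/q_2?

Using pₖ = aₖpₖ₋₁ + pₖ₋₂, qₖ = aₖqₖ₋₁ + qₖ₋₂ (with p₋₁=1, p₋₂=0, q₋₁=0, q₋₂=1):
  k=0: a=13, p=13, q=1
  k=1: a=18, p=235, q=18
  k=2: a=1, p=248, q=19

248/19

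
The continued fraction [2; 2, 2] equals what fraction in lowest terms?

Fold from the inside: start with 2/1.
  2 + 1/2 = 5/2
  2 + 2/5 = 12/5

12/5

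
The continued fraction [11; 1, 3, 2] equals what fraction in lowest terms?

Using pₖ = aₖpₖ₋₁ + pₖ₋₂ and qₖ = aₖqₖ₋₁ + qₖ₋₂:
  k=0: a=11, p=11, q=1
  k=1: a=1, p=12, q=1
  k=2: a=3, p=47, q=4
  k=3: a=2, p=106, q=9

106/9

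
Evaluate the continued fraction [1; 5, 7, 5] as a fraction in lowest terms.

221/185

Fold from the inside: start with 5/1.
  7 + 1/5 = 36/5
  5 + 5/36 = 185/36
  1 + 36/185 = 221/185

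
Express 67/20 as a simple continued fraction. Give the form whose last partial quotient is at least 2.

[3; 2, 1, 6]

67 = 3·20 + 7
20 = 2·7 + 6
7 = 1·6 + 1
6 = 6·1 + 0  (stop)
So 67/20 = [3; 2, 1, 6].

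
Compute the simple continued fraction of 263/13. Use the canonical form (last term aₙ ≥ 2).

[20; 4, 3]

263 = 20·13 + 3
13 = 4·3 + 1
3 = 3·1 + 0  (stop)
So 263/13 = [20; 4, 3].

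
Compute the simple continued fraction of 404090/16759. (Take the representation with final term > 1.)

[24; 8, 1, 16, 1, 1, 17, 3]

404090 = 24×16759 + 1874
16759 = 8×1874 + 1767
1874 = 1×1767 + 107
1767 = 16×107 + 55
107 = 1×55 + 52
55 = 1×52 + 3
52 = 17×3 + 1
3 = 3×1 + 0  (stop)
So 404090/16759 = [24; 8, 1, 16, 1, 1, 17, 3].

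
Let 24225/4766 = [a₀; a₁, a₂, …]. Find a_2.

15

24225 = 5·4766 + 395   →  a_0 = 5
4766 = 12·395 + 26   →  a_1 = 12
395 = 15·26 + 5   →  a_2 = 15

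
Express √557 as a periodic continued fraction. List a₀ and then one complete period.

[23; 1, 1, 1, 1, 46]

a₀ = ⌊√557⌋ = 23.
With m₀=0, d₀=1 and mₖ₊₁ = dₖaₖ − mₖ, dₖ₊₁ = (n − mₖ₊₁²)/dₖ, aₖ₊₁ = ⌊(a₀+mₖ₊₁)/dₖ₊₁⌋:
  k=1: m=23, d=28, a=1
  k=2: m=5, d=19, a=1
  k=3: m=14, d=19, a=1
  k=4: m=5, d=28, a=1
  k=5: m=23, d=1, a=46
d=1 and a=2a₀=46 at k=5, so the next step gives (m, d) = (23, 28) again — its k=1 value — and the period has length 5.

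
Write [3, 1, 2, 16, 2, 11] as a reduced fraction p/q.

4261/1160

Fold from the inside: start with 11/1.
  2 + 1/11 = 23/11
  16 + 11/23 = 379/23
  2 + 23/379 = 781/379
  1 + 379/781 = 1160/781
  3 + 781/1160 = 4261/1160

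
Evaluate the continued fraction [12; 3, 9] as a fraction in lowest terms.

345/28

Fold from the inside: start with 9/1.
  3 + 1/9 = 28/9
  12 + 9/28 = 345/28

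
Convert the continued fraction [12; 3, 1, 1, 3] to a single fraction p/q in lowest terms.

Using pₖ = aₖpₖ₋₁ + pₖ₋₂ and qₖ = aₖqₖ₋₁ + qₖ₋₂:
  k=0: a=12, p=12, q=1
  k=1: a=3, p=37, q=3
  k=2: a=1, p=49, q=4
  k=3: a=1, p=86, q=7
  k=4: a=3, p=307, q=25

307/25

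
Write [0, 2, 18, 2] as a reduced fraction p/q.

37/76

Fold from the inside: start with 2/1.
  18 + 1/2 = 37/2
  2 + 2/37 = 76/37
  0 + 37/76 = 37/76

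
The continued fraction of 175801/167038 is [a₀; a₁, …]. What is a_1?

19

175801 = 1·167038 + 8763   →  a_0 = 1
167038 = 19·8763 + 541   →  a_1 = 19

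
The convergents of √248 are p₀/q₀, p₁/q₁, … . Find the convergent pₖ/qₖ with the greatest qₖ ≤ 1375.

√248 = [15; 1, 2, 1, 30, …] (period length 4).
Convergents:
  p_0/q_0 = 15/1
  p_1/q_1 = 16/1
  p_2/q_2 = 47/3
  p_3/q_3 = 63/4
  p_4/q_4 = 1937/123
  p_5/q_5 = 2000/127
  p_6/q_6 = 5937/377
  p_7/q_7 = 7937/504
  p_8/q_8 = 244047/15497
q_7 = 504 ≤ 1375 < 15497 = q_8, so the answer is 7937/504.

7937/504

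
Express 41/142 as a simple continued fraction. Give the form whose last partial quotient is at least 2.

41 = 0×142 + 41
142 = 3×41 + 19
41 = 2×19 + 3
19 = 6×3 + 1
3 = 3×1 + 0  (stop)
So 41/142 = [0; 3, 2, 6, 3].

[0; 3, 2, 6, 3]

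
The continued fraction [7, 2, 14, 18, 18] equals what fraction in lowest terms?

Using pₖ = aₖpₖ₋₁ + pₖ₋₂ and qₖ = aₖqₖ₋₁ + qₖ₋₂:
  k=0: a=7, p=7, q=1
  k=1: a=2, p=15, q=2
  k=2: a=14, p=217, q=29
  k=3: a=18, p=3921, q=524
  k=4: a=18, p=70795, q=9461

70795/9461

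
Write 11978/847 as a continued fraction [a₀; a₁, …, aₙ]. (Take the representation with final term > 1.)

11978 = 14×847 + 120
847 = 7×120 + 7
120 = 17×7 + 1
7 = 7×1 + 0  (stop)
So 11978/847 = [14; 7, 17, 7].

[14; 7, 17, 7]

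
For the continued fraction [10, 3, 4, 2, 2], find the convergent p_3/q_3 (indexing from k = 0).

Using pₖ = aₖpₖ₋₁ + pₖ₋₂, qₖ = aₖqₖ₋₁ + qₖ₋₂ (with p₋₁=1, p₋₂=0, q₋₁=0, q₋₂=1):
  k=0: a=10, p=10, q=1
  k=1: a=3, p=31, q=3
  k=2: a=4, p=134, q=13
  k=3: a=2, p=299, q=29

299/29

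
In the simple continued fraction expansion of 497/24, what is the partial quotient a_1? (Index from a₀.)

1

497 = 20·24 + 17   →  a_0 = 20
24 = 1·17 + 7   →  a_1 = 1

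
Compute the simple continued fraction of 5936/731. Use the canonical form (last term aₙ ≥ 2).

5936 = 8·731 + 88
731 = 8·88 + 27
88 = 3·27 + 7
27 = 3·7 + 6
7 = 1·6 + 1
6 = 6·1 + 0  (stop)
So 5936/731 = [8; 8, 3, 3, 1, 6].

[8; 8, 3, 3, 1, 6]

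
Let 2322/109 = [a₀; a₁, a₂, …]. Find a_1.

3

2322 = 21·109 + 33   →  a_0 = 21
109 = 3·33 + 10   →  a_1 = 3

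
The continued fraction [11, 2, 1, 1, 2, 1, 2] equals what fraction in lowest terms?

Fold from the inside: start with 2/1.
  1 + 1/2 = 3/2
  2 + 2/3 = 8/3
  1 + 3/8 = 11/8
  1 + 8/11 = 19/11
  2 + 11/19 = 49/19
  11 + 19/49 = 558/49

558/49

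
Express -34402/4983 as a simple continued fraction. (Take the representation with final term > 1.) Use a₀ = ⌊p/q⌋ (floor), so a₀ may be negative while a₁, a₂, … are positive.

[-7; 10, 2, 2, 13, 3, 2]

-34402 = -7·4983 + 479
4983 = 10·479 + 193
479 = 2·193 + 93
193 = 2·93 + 7
93 = 13·7 + 2
7 = 3·2 + 1
2 = 2·1 + 0  (stop)
So -34402/4983 = [-7; 10, 2, 2, 13, 3, 2].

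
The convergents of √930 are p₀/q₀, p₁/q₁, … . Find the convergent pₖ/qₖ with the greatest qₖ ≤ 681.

√930 = [30; 2, 60, …] (period length 2).
Convergents:
  p_0/q_0 = 30/1
  p_1/q_1 = 61/2
  p_2/q_2 = 3690/121
  p_3/q_3 = 7441/244
  p_4/q_4 = 450150/14761
q_3 = 244 ≤ 681 < 14761 = q_4, so the answer is 7441/244.

7441/244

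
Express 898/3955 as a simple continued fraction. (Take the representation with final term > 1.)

898 = 0·3955 + 898
3955 = 4·898 + 363
898 = 2·363 + 172
363 = 2·172 + 19
172 = 9·19 + 1
19 = 19·1 + 0  (stop)
So 898/3955 = [0; 4, 2, 2, 9, 19].

[0; 4, 2, 2, 9, 19]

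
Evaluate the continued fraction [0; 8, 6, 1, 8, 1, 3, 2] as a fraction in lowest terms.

Fold from the inside: start with 2/1.
  3 + 1/2 = 7/2
  1 + 2/7 = 9/7
  8 + 7/9 = 79/9
  1 + 9/79 = 88/79
  6 + 79/88 = 607/88
  8 + 88/607 = 4944/607
  0 + 607/4944 = 607/4944

607/4944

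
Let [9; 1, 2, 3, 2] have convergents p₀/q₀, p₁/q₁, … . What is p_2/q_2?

Using pₖ = aₖpₖ₋₁ + pₖ₋₂, qₖ = aₖqₖ₋₁ + qₖ₋₂ (with p₋₁=1, p₋₂=0, q₋₁=0, q₋₂=1):
  k=0: a=9, p=9, q=1
  k=1: a=1, p=10, q=1
  k=2: a=2, p=29, q=3

29/3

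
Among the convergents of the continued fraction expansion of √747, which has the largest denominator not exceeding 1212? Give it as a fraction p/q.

13447/492

√747 = [27; 3, 54, …] (period length 2).
Convergents:
  p_0/q_0 = 27/1
  p_1/q_1 = 82/3
  p_2/q_2 = 4455/163
  p_3/q_3 = 13447/492
  p_4/q_4 = 730593/26731
q_3 = 492 ≤ 1212 < 26731 = q_4, so the answer is 13447/492.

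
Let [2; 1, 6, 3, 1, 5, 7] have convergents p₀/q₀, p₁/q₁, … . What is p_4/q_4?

83/29

Using pₖ = aₖpₖ₋₁ + pₖ₋₂, qₖ = aₖqₖ₋₁ + qₖ₋₂ (with p₋₁=1, p₋₂=0, q₋₁=0, q₋₂=1):
  k=0: a=2, p=2, q=1
  k=1: a=1, p=3, q=1
  k=2: a=6, p=20, q=7
  k=3: a=3, p=63, q=22
  k=4: a=1, p=83, q=29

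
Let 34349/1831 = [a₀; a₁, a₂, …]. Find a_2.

34349 = 18·1831 + 1391   →  a_0 = 18
1831 = 1·1391 + 440   →  a_1 = 1
1391 = 3·440 + 71   →  a_2 = 3

3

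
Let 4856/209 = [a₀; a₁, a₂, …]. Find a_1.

4

4856 = 23·209 + 49   →  a_0 = 23
209 = 4·49 + 13   →  a_1 = 4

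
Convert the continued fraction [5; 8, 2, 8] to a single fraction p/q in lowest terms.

Fold from the inside: start with 8/1.
  2 + 1/8 = 17/8
  8 + 8/17 = 144/17
  5 + 17/144 = 737/144

737/144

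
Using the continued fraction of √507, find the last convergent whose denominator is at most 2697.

√507 = [22; 1, 1, 14, 1, 1, 44, …] (period length 6).
Convergents:
  p_0/q_0 = 22/1
  p_1/q_1 = 23/1
  p_2/q_2 = 45/2
  p_3/q_3 = 653/29
  p_4/q_4 = 698/31
  p_5/q_5 = 1351/60
  p_6/q_6 = 60142/2671
  p_7/q_7 = 61493/2731
q_6 = 2671 ≤ 2697 < 2731 = q_7, so the answer is 60142/2671.

60142/2671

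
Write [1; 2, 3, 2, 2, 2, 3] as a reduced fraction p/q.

Fold from the inside: start with 3/1.
  2 + 1/3 = 7/3
  2 + 3/7 = 17/7
  2 + 7/17 = 41/17
  3 + 17/41 = 140/41
  2 + 41/140 = 321/140
  1 + 140/321 = 461/321

461/321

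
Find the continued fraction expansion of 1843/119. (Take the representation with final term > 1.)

[15; 2, 19, 3]

1843 = 15·119 + 58
119 = 2·58 + 3
58 = 19·3 + 1
3 = 3·1 + 0  (stop)
So 1843/119 = [15; 2, 19, 3].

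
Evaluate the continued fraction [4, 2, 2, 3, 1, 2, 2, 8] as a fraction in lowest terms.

Fold from the inside: start with 8/1.
  2 + 1/8 = 17/8
  2 + 8/17 = 42/17
  1 + 17/42 = 59/42
  3 + 42/59 = 219/59
  2 + 59/219 = 497/219
  2 + 219/497 = 1213/497
  4 + 497/1213 = 5349/1213

5349/1213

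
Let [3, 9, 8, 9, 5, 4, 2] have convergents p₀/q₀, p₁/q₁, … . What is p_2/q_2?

227/73

Using pₖ = aₖpₖ₋₁ + pₖ₋₂, qₖ = aₖqₖ₋₁ + qₖ₋₂ (with p₋₁=1, p₋₂=0, q₋₁=0, q₋₂=1):
  k=0: a=3, p=3, q=1
  k=1: a=9, p=28, q=9
  k=2: a=8, p=227, q=73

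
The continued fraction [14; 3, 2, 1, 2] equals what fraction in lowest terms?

Fold from the inside: start with 2/1.
  1 + 1/2 = 3/2
  2 + 2/3 = 8/3
  3 + 3/8 = 27/8
  14 + 8/27 = 386/27

386/27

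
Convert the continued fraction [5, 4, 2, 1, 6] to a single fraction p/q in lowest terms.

Fold from the inside: start with 6/1.
  1 + 1/6 = 7/6
  2 + 6/7 = 20/7
  4 + 7/20 = 87/20
  5 + 20/87 = 455/87

455/87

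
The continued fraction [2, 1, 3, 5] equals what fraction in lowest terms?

Using pₖ = aₖpₖ₋₁ + pₖ₋₂ and qₖ = aₖqₖ₋₁ + qₖ₋₂:
  k=0: a=2, p=2, q=1
  k=1: a=1, p=3, q=1
  k=2: a=3, p=11, q=4
  k=3: a=5, p=58, q=21

58/21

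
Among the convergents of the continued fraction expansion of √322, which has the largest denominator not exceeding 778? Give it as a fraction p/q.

11610/647

√322 = [17; 1, 16, 1, 34, …] (period length 4).
Convergents:
  p_0/q_0 = 17/1
  p_1/q_1 = 18/1
  p_2/q_2 = 305/17
  p_3/q_3 = 323/18
  p_4/q_4 = 11287/629
  p_5/q_5 = 11610/647
  p_6/q_6 = 197047/10981
q_5 = 647 ≤ 778 < 10981 = q_6, so the answer is 11610/647.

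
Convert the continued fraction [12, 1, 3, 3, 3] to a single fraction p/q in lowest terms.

Fold from the inside: start with 3/1.
  3 + 1/3 = 10/3
  3 + 3/10 = 33/10
  1 + 10/33 = 43/33
  12 + 33/43 = 549/43

549/43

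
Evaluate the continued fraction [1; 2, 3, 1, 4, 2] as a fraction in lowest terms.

Using pₖ = aₖpₖ₋₁ + pₖ₋₂ and qₖ = aₖqₖ₋₁ + qₖ₋₂:
  k=0: a=1, p=1, q=1
  k=1: a=2, p=3, q=2
  k=2: a=3, p=10, q=7
  k=3: a=1, p=13, q=9
  k=4: a=4, p=62, q=43
  k=5: a=2, p=137, q=95

137/95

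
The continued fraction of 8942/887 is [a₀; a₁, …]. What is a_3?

7

8942 = 10·887 + 72   →  a_0 = 10
887 = 12·72 + 23   →  a_1 = 12
72 = 3·23 + 3   →  a_2 = 3
23 = 7·3 + 2   →  a_3 = 7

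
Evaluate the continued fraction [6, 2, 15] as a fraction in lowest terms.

201/31

Using pₖ = aₖpₖ₋₁ + pₖ₋₂ and qₖ = aₖqₖ₋₁ + qₖ₋₂:
  k=0: a=6, p=6, q=1
  k=1: a=2, p=13, q=2
  k=2: a=15, p=201, q=31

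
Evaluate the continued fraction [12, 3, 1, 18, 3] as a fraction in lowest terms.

2806/229

Fold from the inside: start with 3/1.
  18 + 1/3 = 55/3
  1 + 3/55 = 58/55
  3 + 55/58 = 229/58
  12 + 58/229 = 2806/229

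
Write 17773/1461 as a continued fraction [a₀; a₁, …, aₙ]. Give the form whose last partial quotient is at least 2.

[12; 6, 16, 15]

17773 = 12*1461 + 241
1461 = 6*241 + 15
241 = 16*15 + 1
15 = 15*1 + 0  (stop)
So 17773/1461 = [12; 6, 16, 15].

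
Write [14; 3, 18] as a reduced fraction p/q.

788/55

Fold from the inside: start with 18/1.
  3 + 1/18 = 55/18
  14 + 18/55 = 788/55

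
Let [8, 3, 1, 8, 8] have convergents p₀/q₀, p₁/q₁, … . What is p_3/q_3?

Using pₖ = aₖpₖ₋₁ + pₖ₋₂, qₖ = aₖqₖ₋₁ + qₖ₋₂ (with p₋₁=1, p₋₂=0, q₋₁=0, q₋₂=1):
  k=0: a=8, p=8, q=1
  k=1: a=3, p=25, q=3
  k=2: a=1, p=33, q=4
  k=3: a=8, p=289, q=35

289/35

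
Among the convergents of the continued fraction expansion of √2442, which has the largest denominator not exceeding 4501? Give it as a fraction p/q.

117315/2374

√2442 = [49; 2, 2, 2, 98, …] (period length 4).
Convergents:
  p_0/q_0 = 49/1
  p_1/q_1 = 99/2
  p_2/q_2 = 247/5
  p_3/q_3 = 593/12
  p_4/q_4 = 58361/1181
  p_5/q_5 = 117315/2374
  p_6/q_6 = 292991/5929
q_5 = 2374 ≤ 4501 < 5929 = q_6, so the answer is 117315/2374.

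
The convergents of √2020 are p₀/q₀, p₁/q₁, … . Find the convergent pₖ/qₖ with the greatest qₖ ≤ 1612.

71956/1601

√2020 = [44; 1, 16, 1, 88, …] (period length 4).
Convergents:
  p_0/q_0 = 44/1
  p_1/q_1 = 45/1
  p_2/q_2 = 764/17
  p_3/q_3 = 809/18
  p_4/q_4 = 71956/1601
  p_5/q_5 = 72765/1619
q_4 = 1601 ≤ 1612 < 1619 = q_5, so the answer is 71956/1601.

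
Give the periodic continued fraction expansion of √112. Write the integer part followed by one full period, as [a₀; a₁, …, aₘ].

a₀ = ⌊√112⌋ = 10.
With m₀=0, d₀=1 and mₖ₊₁ = dₖaₖ − mₖ, dₖ₊₁ = (n − mₖ₊₁²)/dₖ, aₖ₊₁ = ⌊(a₀+mₖ₊₁)/dₖ₊₁⌋:
  k=1: m=10, d=12, a=1
  k=2: m=2, d=9, a=1
  k=3: m=7, d=7, a=2
  k=4: m=7, d=9, a=1
  k=5: m=2, d=12, a=1
  k=6: m=10, d=1, a=20
d=1 and a=2a₀=20 at k=6, so the next step gives (m, d) = (10, 12) again — its k=1 value — and the period has length 6.

[10; 1, 1, 2, 1, 1, 20]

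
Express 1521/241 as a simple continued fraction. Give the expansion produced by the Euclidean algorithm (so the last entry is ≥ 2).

1521 = 6·241 + 75
241 = 3·75 + 16
75 = 4·16 + 11
16 = 1·11 + 5
11 = 2·5 + 1
5 = 5·1 + 0  (stop)
So 1521/241 = [6; 3, 4, 1, 2, 5].

[6; 3, 4, 1, 2, 5]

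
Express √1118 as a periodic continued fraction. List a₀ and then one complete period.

a₀ = ⌊√1118⌋ = 33.
With m₀=0, d₀=1 and mₖ₊₁ = dₖaₖ − mₖ, dₖ₊₁ = (n − mₖ₊₁²)/dₖ, aₖ₊₁ = ⌊(a₀+mₖ₊₁)/dₖ₊₁⌋:
  k=1: m=33, d=29, a=2
  k=2: m=25, d=17, a=3
  k=3: m=26, d=26, a=2
  k=4: m=26, d=17, a=3
  k=5: m=25, d=29, a=2
  k=6: m=33, d=1, a=66
d=1 and a=2a₀=66 at k=6, so the next step gives (m, d) = (33, 29) again — its k=1 value — and the period has length 6.

[33; 2, 3, 2, 3, 2, 66]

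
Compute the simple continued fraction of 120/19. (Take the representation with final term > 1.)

[6; 3, 6]

120 = 6·19 + 6
19 = 3·6 + 1
6 = 6·1 + 0  (stop)
So 120/19 = [6; 3, 6].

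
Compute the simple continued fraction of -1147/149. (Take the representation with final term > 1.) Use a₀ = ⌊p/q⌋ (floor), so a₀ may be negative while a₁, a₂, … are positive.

-1147 = -8×149 + 45
149 = 3×45 + 14
45 = 3×14 + 3
14 = 4×3 + 2
3 = 1×2 + 1
2 = 2×1 + 0  (stop)
So -1147/149 = [-8; 3, 3, 4, 1, 2].

[-8; 3, 3, 4, 1, 2]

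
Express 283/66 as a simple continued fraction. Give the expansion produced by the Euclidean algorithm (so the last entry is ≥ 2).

[4; 3, 2, 9]

283 = 4×66 + 19
66 = 3×19 + 9
19 = 2×9 + 1
9 = 9×1 + 0  (stop)
So 283/66 = [4; 3, 2, 9].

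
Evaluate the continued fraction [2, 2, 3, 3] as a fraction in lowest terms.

56/23

Fold from the inside: start with 3/1.
  3 + 1/3 = 10/3
  2 + 3/10 = 23/10
  2 + 10/23 = 56/23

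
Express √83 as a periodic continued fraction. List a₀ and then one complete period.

a₀ = ⌊√83⌋ = 9.

[9; 9, 18]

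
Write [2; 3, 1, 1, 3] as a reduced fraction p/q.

57/25

Using pₖ = aₖpₖ₋₁ + pₖ₋₂ and qₖ = aₖqₖ₋₁ + qₖ₋₂:
  k=0: a=2, p=2, q=1
  k=1: a=3, p=7, q=3
  k=2: a=1, p=9, q=4
  k=3: a=1, p=16, q=7
  k=4: a=3, p=57, q=25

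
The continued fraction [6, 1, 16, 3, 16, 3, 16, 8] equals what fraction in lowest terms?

2374699/342063

Using pₖ = aₖpₖ₋₁ + pₖ₋₂ and qₖ = aₖqₖ₋₁ + qₖ₋₂:
  k=0: a=6, p=6, q=1
  k=1: a=1, p=7, q=1
  k=2: a=16, p=118, q=17
  k=3: a=3, p=361, q=52
  k=4: a=16, p=5894, q=849
  k=5: a=3, p=18043, q=2599
  k=6: a=16, p=294582, q=42433
  k=7: a=8, p=2374699, q=342063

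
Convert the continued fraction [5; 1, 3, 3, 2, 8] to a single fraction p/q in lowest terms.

Using pₖ = aₖpₖ₋₁ + pₖ₋₂ and qₖ = aₖqₖ₋₁ + qₖ₋₂:
  k=0: a=5, p=5, q=1
  k=1: a=1, p=6, q=1
  k=2: a=3, p=23, q=4
  k=3: a=3, p=75, q=13
  k=4: a=2, p=173, q=30
  k=5: a=8, p=1459, q=253

1459/253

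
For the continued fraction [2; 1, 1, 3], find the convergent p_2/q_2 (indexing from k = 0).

Using pₖ = aₖpₖ₋₁ + pₖ₋₂, qₖ = aₖqₖ₋₁ + qₖ₋₂ (with p₋₁=1, p₋₂=0, q₋₁=0, q₋₂=1):
  k=0: a=2, p=2, q=1
  k=1: a=1, p=3, q=1
  k=2: a=1, p=5, q=2

5/2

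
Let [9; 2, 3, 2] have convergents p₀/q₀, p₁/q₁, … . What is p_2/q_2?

66/7

Using pₖ = aₖpₖ₋₁ + pₖ₋₂, qₖ = aₖqₖ₋₁ + qₖ₋₂ (with p₋₁=1, p₋₂=0, q₋₁=0, q₋₂=1):
  k=0: a=9, p=9, q=1
  k=1: a=2, p=19, q=2
  k=2: a=3, p=66, q=7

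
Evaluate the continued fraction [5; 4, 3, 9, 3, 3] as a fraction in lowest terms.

Fold from the inside: start with 3/1.
  3 + 1/3 = 10/3
  9 + 3/10 = 93/10
  3 + 10/93 = 289/93
  4 + 93/289 = 1249/289
  5 + 289/1249 = 6534/1249

6534/1249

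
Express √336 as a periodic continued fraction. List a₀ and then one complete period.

[18; 3, 36]

a₀ = ⌊√336⌋ = 18.
With m₀=0, d₀=1 and mₖ₊₁ = dₖaₖ − mₖ, dₖ₊₁ = (n − mₖ₊₁²)/dₖ, aₖ₊₁ = ⌊(a₀+mₖ₊₁)/dₖ₊₁⌋:
  k=1: m=18, d=12, a=3
  k=2: m=18, d=1, a=36
d=1 and a=2a₀=36 at k=2, so the next step gives (m, d) = (18, 12) again — its k=1 value — and the period has length 2.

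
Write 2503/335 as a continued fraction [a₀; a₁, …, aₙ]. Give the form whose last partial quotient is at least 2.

2503 = 7*335 + 158
335 = 2*158 + 19
158 = 8*19 + 6
19 = 3*6 + 1
6 = 6*1 + 0  (stop)
So 2503/335 = [7; 2, 8, 3, 6].

[7; 2, 8, 3, 6]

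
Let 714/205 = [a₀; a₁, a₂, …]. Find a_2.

14

714 = 3·205 + 99   →  a_0 = 3
205 = 2·99 + 7   →  a_1 = 2
99 = 14·7 + 1   →  a_2 = 14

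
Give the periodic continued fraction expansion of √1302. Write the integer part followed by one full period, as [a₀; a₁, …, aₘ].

[36; 12, 72]

a₀ = ⌊√1302⌋ = 36.
With m₀=0, d₀=1 and mₖ₊₁ = dₖaₖ − mₖ, dₖ₊₁ = (n − mₖ₊₁²)/dₖ, aₖ₊₁ = ⌊(a₀+mₖ₊₁)/dₖ₊₁⌋:
  k=1: m=36, d=6, a=12
  k=2: m=36, d=1, a=72
d=1 and a=2a₀=72 at k=2, so the next step gives (m, d) = (36, 6) again — its k=1 value — and the period has length 2.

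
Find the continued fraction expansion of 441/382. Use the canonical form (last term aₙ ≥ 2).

[1; 6, 2, 9, 3]

441 = 1×382 + 59
382 = 6×59 + 28
59 = 2×28 + 3
28 = 9×3 + 1
3 = 3×1 + 0  (stop)
So 441/382 = [1; 6, 2, 9, 3].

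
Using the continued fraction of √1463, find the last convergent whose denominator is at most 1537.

√1463 = [38; 4, 76, …] (period length 2).
Convergents:
  p_0/q_0 = 38/1
  p_1/q_1 = 153/4
  p_2/q_2 = 11666/305
  p_3/q_3 = 46817/1224
  p_4/q_4 = 3569758/93329
q_3 = 1224 ≤ 1537 < 93329 = q_4, so the answer is 46817/1224.

46817/1224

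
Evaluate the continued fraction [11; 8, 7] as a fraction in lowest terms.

Using pₖ = aₖpₖ₋₁ + pₖ₋₂ and qₖ = aₖqₖ₋₁ + qₖ₋₂:
  k=0: a=11, p=11, q=1
  k=1: a=8, p=89, q=8
  k=2: a=7, p=634, q=57

634/57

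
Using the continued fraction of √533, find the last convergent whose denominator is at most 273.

√533 = [23; 11, 1, 1, 11, 46, …] (period length 5).
Convergents:
  p_0/q_0 = 23/1
  p_1/q_1 = 254/11
  p_2/q_2 = 277/12
  p_3/q_3 = 531/23
  p_4/q_4 = 6118/265
  p_5/q_5 = 281959/12213
q_4 = 265 ≤ 273 < 12213 = q_5, so the answer is 6118/265.

6118/265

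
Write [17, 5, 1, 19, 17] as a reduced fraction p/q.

34834/2029

Using pₖ = aₖpₖ₋₁ + pₖ₋₂ and qₖ = aₖqₖ₋₁ + qₖ₋₂:
  k=0: a=17, p=17, q=1
  k=1: a=5, p=86, q=5
  k=2: a=1, p=103, q=6
  k=3: a=19, p=2043, q=119
  k=4: a=17, p=34834, q=2029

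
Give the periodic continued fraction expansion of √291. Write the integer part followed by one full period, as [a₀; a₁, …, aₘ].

a₀ = ⌊√291⌋ = 17.

[17; 17, 34]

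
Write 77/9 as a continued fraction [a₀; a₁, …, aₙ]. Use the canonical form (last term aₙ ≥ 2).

[8; 1, 1, 4]

77 = 8·9 + 5
9 = 1·5 + 4
5 = 1·4 + 1
4 = 4·1 + 0  (stop)
So 77/9 = [8; 1, 1, 4].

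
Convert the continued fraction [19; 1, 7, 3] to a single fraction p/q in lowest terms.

Using pₖ = aₖpₖ₋₁ + pₖ₋₂ and qₖ = aₖqₖ₋₁ + qₖ₋₂:
  k=0: a=19, p=19, q=1
  k=1: a=1, p=20, q=1
  k=2: a=7, p=159, q=8
  k=3: a=3, p=497, q=25

497/25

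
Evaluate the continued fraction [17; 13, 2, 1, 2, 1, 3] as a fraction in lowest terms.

Fold from the inside: start with 3/1.
  1 + 1/3 = 4/3
  2 + 3/4 = 11/4
  1 + 4/11 = 15/11
  2 + 11/15 = 41/15
  13 + 15/41 = 548/41
  17 + 41/548 = 9357/548

9357/548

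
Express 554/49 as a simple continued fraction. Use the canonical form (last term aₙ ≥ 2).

[11; 3, 3, 1, 3]

554 = 11×49 + 15
49 = 3×15 + 4
15 = 3×4 + 3
4 = 1×3 + 1
3 = 3×1 + 0  (stop)
So 554/49 = [11; 3, 3, 1, 3].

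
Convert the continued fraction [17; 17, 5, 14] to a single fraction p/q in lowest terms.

Fold from the inside: start with 14/1.
  5 + 1/14 = 71/14
  17 + 14/71 = 1221/71
  17 + 71/1221 = 20828/1221

20828/1221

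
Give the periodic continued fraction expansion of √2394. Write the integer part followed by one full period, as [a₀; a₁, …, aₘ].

a₀ = ⌊√2394⌋ = 48.
With m₀=0, d₀=1 and mₖ₊₁ = dₖaₖ − mₖ, dₖ₊₁ = (n − mₖ₊₁²)/dₖ, aₖ₊₁ = ⌊(a₀+mₖ₊₁)/dₖ₊₁⌋:
  k=1: m=48, d=90, a=1
  k=2: m=42, d=7, a=12
  k=3: m=42, d=90, a=1
  k=4: m=48, d=1, a=96
d=1 and a=2a₀=96 at k=4, so the next step gives (m, d) = (48, 90) again — its k=1 value — and the period has length 4.

[48; 1, 12, 1, 96]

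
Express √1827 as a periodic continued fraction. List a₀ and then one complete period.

a₀ = ⌊√1827⌋ = 42.
With m₀=0, d₀=1 and mₖ₊₁ = dₖaₖ − mₖ, dₖ₊₁ = (n − mₖ₊₁²)/dₖ, aₖ₊₁ = ⌊(a₀+mₖ₊₁)/dₖ₊₁⌋:
  k=1: m=42, d=63, a=1
  k=2: m=21, d=22, a=2
  k=3: m=23, d=59, a=1
  k=4: m=36, d=9, a=8
  k=5: m=36, d=59, a=1
  k=6: m=23, d=22, a=2
  k=7: m=21, d=63, a=1
  k=8: m=42, d=1, a=84
d=1 and a=2a₀=84 at k=8, so the next step gives (m, d) = (42, 63) again — its k=1 value — and the period has length 8.

[42; 1, 2, 1, 8, 1, 2, 1, 84]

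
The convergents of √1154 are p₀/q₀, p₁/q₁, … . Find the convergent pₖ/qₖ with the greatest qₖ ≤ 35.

√1154 = [33; 1, 32, 1, 66, …] (period length 4).
Convergents:
  p_0/q_0 = 33/1
  p_1/q_1 = 34/1
  p_2/q_2 = 1121/33
  p_3/q_3 = 1155/34
  p_4/q_4 = 77351/2277
q_3 = 34 ≤ 35 < 2277 = q_4, so the answer is 1155/34.

1155/34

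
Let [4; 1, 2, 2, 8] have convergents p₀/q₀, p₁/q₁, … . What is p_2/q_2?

Using pₖ = aₖpₖ₋₁ + pₖ₋₂, qₖ = aₖqₖ₋₁ + qₖ₋₂ (with p₋₁=1, p₋₂=0, q₋₁=0, q₋₂=1):
  k=0: a=4, p=4, q=1
  k=1: a=1, p=5, q=1
  k=2: a=2, p=14, q=3

14/3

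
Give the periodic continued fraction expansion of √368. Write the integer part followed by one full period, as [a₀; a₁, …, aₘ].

a₀ = ⌊√368⌋ = 19.
With m₀=0, d₀=1 and mₖ₊₁ = dₖaₖ − mₖ, dₖ₊₁ = (n − mₖ₊₁²)/dₖ, aₖ₊₁ = ⌊(a₀+mₖ₊₁)/dₖ₊₁⌋:
  k=1: m=19, d=7, a=5
  k=2: m=16, d=16, a=2
  k=3: m=16, d=7, a=5
  k=4: m=19, d=1, a=38
d=1 and a=2a₀=38 at k=4, so the next step gives (m, d) = (19, 7) again — its k=1 value — and the period has length 4.

[19; 5, 2, 5, 38]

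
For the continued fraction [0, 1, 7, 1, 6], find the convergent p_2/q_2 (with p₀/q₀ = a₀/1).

Using pₖ = aₖpₖ₋₁ + pₖ₋₂, qₖ = aₖqₖ₋₁ + qₖ₋₂ (with p₋₁=1, p₋₂=0, q₋₁=0, q₋₂=1):
  k=0: a=0, p=0, q=1
  k=1: a=1, p=1, q=1
  k=2: a=7, p=7, q=8

7/8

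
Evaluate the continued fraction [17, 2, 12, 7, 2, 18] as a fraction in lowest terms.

122344/6999

Using pₖ = aₖpₖ₋₁ + pₖ₋₂ and qₖ = aₖqₖ₋₁ + qₖ₋₂:
  k=0: a=17, p=17, q=1
  k=1: a=2, p=35, q=2
  k=2: a=12, p=437, q=25
  k=3: a=7, p=3094, q=177
  k=4: a=2, p=6625, q=379
  k=5: a=18, p=122344, q=6999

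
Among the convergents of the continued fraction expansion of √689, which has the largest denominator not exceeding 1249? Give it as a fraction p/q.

22049/840

√689 = [26; 4, 52, …] (period length 2).
Convergents:
  p_0/q_0 = 26/1
  p_1/q_1 = 105/4
  p_2/q_2 = 5486/209
  p_3/q_3 = 22049/840
  p_4/q_4 = 1152034/43889
q_3 = 840 ≤ 1249 < 43889 = q_4, so the answer is 22049/840.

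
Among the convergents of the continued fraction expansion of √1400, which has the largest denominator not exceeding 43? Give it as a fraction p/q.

449/12

√1400 = [37; 2, 2, 2, 74, …] (period length 4).
Convergents:
  p_0/q_0 = 37/1
  p_1/q_1 = 75/2
  p_2/q_2 = 187/5
  p_3/q_3 = 449/12
  p_4/q_4 = 33413/893
q_3 = 12 ≤ 43 < 893 = q_4, so the answer is 449/12.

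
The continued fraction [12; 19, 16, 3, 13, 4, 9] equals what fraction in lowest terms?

5651942/468945

Using pₖ = aₖpₖ₋₁ + pₖ₋₂ and qₖ = aₖqₖ₋₁ + qₖ₋₂:
  k=0: a=12, p=12, q=1
  k=1: a=19, p=229, q=19
  k=2: a=16, p=3676, q=305
  k=3: a=3, p=11257, q=934
  k=4: a=13, p=150017, q=12447
  k=5: a=4, p=611325, q=50722
  k=6: a=9, p=5651942, q=468945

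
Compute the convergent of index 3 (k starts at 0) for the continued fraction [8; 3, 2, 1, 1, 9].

Using pₖ = aₖpₖ₋₁ + pₖ₋₂, qₖ = aₖqₖ₋₁ + qₖ₋₂ (with p₋₁=1, p₋₂=0, q₋₁=0, q₋₂=1):
  k=0: a=8, p=8, q=1
  k=1: a=3, p=25, q=3
  k=2: a=2, p=58, q=7
  k=3: a=1, p=83, q=10

83/10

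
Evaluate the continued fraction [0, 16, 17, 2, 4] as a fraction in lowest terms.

Fold from the inside: start with 4/1.
  2 + 1/4 = 9/4
  17 + 4/9 = 157/9
  16 + 9/157 = 2521/157
  0 + 157/2521 = 157/2521

157/2521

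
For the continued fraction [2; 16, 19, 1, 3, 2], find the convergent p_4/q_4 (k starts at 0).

Using pₖ = aₖpₖ₋₁ + pₖ₋₂, qₖ = aₖqₖ₋₁ + qₖ₋₂ (with p₋₁=1, p₋₂=0, q₋₁=0, q₋₂=1):
  k=0: a=2, p=2, q=1
  k=1: a=16, p=33, q=16
  k=2: a=19, p=629, q=305
  k=3: a=1, p=662, q=321
  k=4: a=3, p=2615, q=1268

2615/1268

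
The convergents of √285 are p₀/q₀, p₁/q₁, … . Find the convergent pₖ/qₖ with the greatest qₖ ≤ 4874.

√285 = [16; 1, 7, 2, 7, 1, 32, …] (period length 6).
Convergents:
  p_0/q_0 = 16/1
  p_1/q_1 = 17/1
  p_2/q_2 = 135/8
  p_3/q_3 = 287/17
  p_4/q_4 = 2144/127
  p_5/q_5 = 2431/144
  p_6/q_6 = 79936/4735
  p_7/q_7 = 82367/4879
q_6 = 4735 ≤ 4874 < 4879 = q_7, so the answer is 79936/4735.

79936/4735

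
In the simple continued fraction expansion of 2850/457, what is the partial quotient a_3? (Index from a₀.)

2850 = 6·457 + 108   →  a_0 = 6
457 = 4·108 + 25   →  a_1 = 4
108 = 4·25 + 8   →  a_2 = 4
25 = 3·8 + 1   →  a_3 = 3

3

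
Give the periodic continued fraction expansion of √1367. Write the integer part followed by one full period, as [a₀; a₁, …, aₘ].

[36; 1, 35, 1, 72]

a₀ = ⌊√1367⌋ = 36.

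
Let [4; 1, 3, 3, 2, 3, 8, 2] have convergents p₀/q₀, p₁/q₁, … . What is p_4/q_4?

143/30

Using pₖ = aₖpₖ₋₁ + pₖ₋₂, qₖ = aₖqₖ₋₁ + qₖ₋₂ (with p₋₁=1, p₋₂=0, q₋₁=0, q₋₂=1):
  k=0: a=4, p=4, q=1
  k=1: a=1, p=5, q=1
  k=2: a=3, p=19, q=4
  k=3: a=3, p=62, q=13
  k=4: a=2, p=143, q=30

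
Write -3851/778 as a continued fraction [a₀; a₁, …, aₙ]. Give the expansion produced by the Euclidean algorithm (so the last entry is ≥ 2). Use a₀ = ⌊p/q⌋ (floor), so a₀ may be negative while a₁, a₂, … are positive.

[-5; 19, 1, 18, 2]

-3851 = -5*778 + 39
778 = 19*39 + 37
39 = 1*37 + 2
37 = 18*2 + 1
2 = 2*1 + 0  (stop)
So -3851/778 = [-5; 19, 1, 18, 2].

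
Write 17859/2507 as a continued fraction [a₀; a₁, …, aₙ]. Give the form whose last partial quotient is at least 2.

17859 = 7·2507 + 310
2507 = 8·310 + 27
310 = 11·27 + 13
27 = 2·13 + 1
13 = 13·1 + 0  (stop)
So 17859/2507 = [7; 8, 11, 2, 13].

[7; 8, 11, 2, 13]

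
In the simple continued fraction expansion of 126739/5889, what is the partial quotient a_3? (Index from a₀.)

11

126739 = 21·5889 + 3070   →  a_0 = 21
5889 = 1·3070 + 2819   →  a_1 = 1
3070 = 1·2819 + 251   →  a_2 = 1
2819 = 11·251 + 58   →  a_3 = 11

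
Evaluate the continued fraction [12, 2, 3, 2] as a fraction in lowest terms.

199/16

Using pₖ = aₖpₖ₋₁ + pₖ₋₂ and qₖ = aₖqₖ₋₁ + qₖ₋₂:
  k=0: a=12, p=12, q=1
  k=1: a=2, p=25, q=2
  k=2: a=3, p=87, q=7
  k=3: a=2, p=199, q=16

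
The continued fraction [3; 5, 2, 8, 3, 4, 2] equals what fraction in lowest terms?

Using pₖ = aₖpₖ₋₁ + pₖ₋₂ and qₖ = aₖqₖ₋₁ + qₖ₋₂:
  k=0: a=3, p=3, q=1
  k=1: a=5, p=16, q=5
  k=2: a=2, p=35, q=11
  k=3: a=8, p=296, q=93
  k=4: a=3, p=923, q=290
  k=5: a=4, p=3988, q=1253
  k=6: a=2, p=8899, q=2796

8899/2796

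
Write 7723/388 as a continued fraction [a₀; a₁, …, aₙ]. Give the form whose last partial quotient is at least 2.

[19; 1, 9, 2, 18]

7723 = 19×388 + 351
388 = 1×351 + 37
351 = 9×37 + 18
37 = 2×18 + 1
18 = 18×1 + 0  (stop)
So 7723/388 = [19; 1, 9, 2, 18].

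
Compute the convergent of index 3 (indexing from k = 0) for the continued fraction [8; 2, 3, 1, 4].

76/9

Using pₖ = aₖpₖ₋₁ + pₖ₋₂, qₖ = aₖqₖ₋₁ + qₖ₋₂ (with p₋₁=1, p₋₂=0, q₋₁=0, q₋₂=1):
  k=0: a=8, p=8, q=1
  k=1: a=2, p=17, q=2
  k=2: a=3, p=59, q=7
  k=3: a=1, p=76, q=9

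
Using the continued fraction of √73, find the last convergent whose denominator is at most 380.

1068/125

√73 = [8; 1, 1, 5, 5, 1, 1, 16, …] (period length 7).
Convergents:
  p_0/q_0 = 8/1
  p_1/q_1 = 9/1
  p_2/q_2 = 17/2
  p_3/q_3 = 94/11
  p_4/q_4 = 487/57
  p_5/q_5 = 581/68
  p_6/q_6 = 1068/125
  p_7/q_7 = 17669/2068
q_6 = 125 ≤ 380 < 2068 = q_7, so the answer is 1068/125.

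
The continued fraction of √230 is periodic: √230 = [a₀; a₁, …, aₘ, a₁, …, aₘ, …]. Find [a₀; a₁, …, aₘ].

a₀ = ⌊√230⌋ = 15.

[15; 6, 30]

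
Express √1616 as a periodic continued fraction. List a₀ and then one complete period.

a₀ = ⌊√1616⌋ = 40.
With m₀=0, d₀=1 and mₖ₊₁ = dₖaₖ − mₖ, dₖ₊₁ = (n − mₖ₊₁²)/dₖ, aₖ₊₁ = ⌊(a₀+mₖ₊₁)/dₖ₊₁⌋:
  k=1: m=40, d=16, a=5
  k=2: m=40, d=1, a=80
d=1 and a=2a₀=80 at k=2, so the next step gives (m, d) = (40, 16) again — its k=1 value — and the period has length 2.

[40; 5, 80]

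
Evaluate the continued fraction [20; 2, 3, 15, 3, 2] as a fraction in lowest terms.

Fold from the inside: start with 2/1.
  3 + 1/2 = 7/2
  15 + 2/7 = 107/7
  3 + 7/107 = 328/107
  2 + 107/328 = 763/328
  20 + 328/763 = 15588/763

15588/763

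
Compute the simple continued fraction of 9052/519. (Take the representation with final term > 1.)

[17; 2, 3, 1, 3, 15]

9052 = 17×519 + 229
519 = 2×229 + 61
229 = 3×61 + 46
61 = 1×46 + 15
46 = 3×15 + 1
15 = 15×1 + 0  (stop)
So 9052/519 = [17; 2, 3, 1, 3, 15].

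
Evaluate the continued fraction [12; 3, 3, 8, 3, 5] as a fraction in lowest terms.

Fold from the inside: start with 5/1.
  3 + 1/5 = 16/5
  8 + 5/16 = 133/16
  3 + 16/133 = 415/133
  3 + 133/415 = 1378/415
  12 + 415/1378 = 16951/1378

16951/1378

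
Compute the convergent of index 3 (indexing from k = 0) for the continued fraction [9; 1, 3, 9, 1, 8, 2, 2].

361/37

Using pₖ = aₖpₖ₋₁ + pₖ₋₂, qₖ = aₖqₖ₋₁ + qₖ₋₂ (with p₋₁=1, p₋₂=0, q₋₁=0, q₋₂=1):
  k=0: a=9, p=9, q=1
  k=1: a=1, p=10, q=1
  k=2: a=3, p=39, q=4
  k=3: a=9, p=361, q=37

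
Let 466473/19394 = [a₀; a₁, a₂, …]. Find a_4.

11

466473 = 24·19394 + 1017   →  a_0 = 24
19394 = 19·1017 + 71   →  a_1 = 19
1017 = 14·71 + 23   →  a_2 = 14
71 = 3·23 + 2   →  a_3 = 3
23 = 11·2 + 1   →  a_4 = 11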